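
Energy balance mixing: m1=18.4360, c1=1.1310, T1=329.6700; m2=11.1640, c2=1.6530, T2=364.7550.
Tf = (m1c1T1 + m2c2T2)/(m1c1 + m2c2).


num = 13605.2097
den = 39.3052
Tf = 346.1427 K

346.1427 K


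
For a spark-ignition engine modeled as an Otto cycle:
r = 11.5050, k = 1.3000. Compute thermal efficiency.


r^(k-1) = 2.0810
eta = 1 - 1/2.0810 = 0.5195 = 51.9455%

51.9455%


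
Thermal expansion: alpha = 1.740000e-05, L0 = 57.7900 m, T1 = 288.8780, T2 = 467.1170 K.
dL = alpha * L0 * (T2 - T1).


dT = 178.2390 K
dL = 1.740000e-05 * 57.7900 * 178.2390 = 0.179228 m
L_final = 57.969228 m

dL = 0.179228 m


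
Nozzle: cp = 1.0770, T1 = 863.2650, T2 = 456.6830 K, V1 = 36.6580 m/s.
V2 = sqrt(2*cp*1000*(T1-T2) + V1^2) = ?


dT = 406.5820 K
2*cp*1000*dT = 875777.6280
V1^2 = 1343.8090
V2 = sqrt(877121.4370) = 936.5476 m/s

936.5476 m/s


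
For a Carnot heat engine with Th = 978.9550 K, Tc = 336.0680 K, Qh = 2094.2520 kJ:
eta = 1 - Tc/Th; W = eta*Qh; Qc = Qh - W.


eta = 1 - 336.0680/978.9550 = 0.6567
W = 0.6567 * 2094.2520 = 1375.3108 kJ
Qc = 2094.2520 - 1375.3108 = 718.9412 kJ

eta = 65.6707%, W = 1375.3108 kJ, Qc = 718.9412 kJ


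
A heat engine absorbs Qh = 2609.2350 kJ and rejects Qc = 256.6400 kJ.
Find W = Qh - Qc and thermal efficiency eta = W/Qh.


W = 2609.2350 - 256.6400 = 2352.5950 kJ
eta = 2352.5950 / 2609.2350 = 0.9016 = 90.1642%

W = 2352.5950 kJ, eta = 90.1642%


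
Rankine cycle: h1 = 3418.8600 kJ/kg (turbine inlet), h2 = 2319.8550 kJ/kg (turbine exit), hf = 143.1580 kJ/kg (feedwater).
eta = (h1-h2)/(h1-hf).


W = 1099.0050 kJ/kg
Q_in = 3275.7020 kJ/kg
eta = 0.3355 = 33.5502%

eta = 33.5502%


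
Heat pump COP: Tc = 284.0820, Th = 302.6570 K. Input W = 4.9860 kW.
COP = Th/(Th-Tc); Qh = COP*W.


COP = 302.6570 / 18.5750 = 16.2938
Qh = 16.2938 * 4.9860 = 81.2408 kW

COP = 16.2938, Qh = 81.2408 kW


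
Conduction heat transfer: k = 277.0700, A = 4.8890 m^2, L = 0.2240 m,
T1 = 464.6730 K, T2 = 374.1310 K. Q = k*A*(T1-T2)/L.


dT = 90.5420 K
Q = 277.0700 * 4.8890 * 90.5420 / 0.2240 = 547534.6487 W

547534.6487 W


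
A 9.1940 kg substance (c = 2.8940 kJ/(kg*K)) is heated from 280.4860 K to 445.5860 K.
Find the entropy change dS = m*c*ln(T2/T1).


T2/T1 = 1.5886
ln(T2/T1) = 0.4629
dS = 9.1940 * 2.8940 * 0.4629 = 12.3157 kJ/K

12.3157 kJ/K


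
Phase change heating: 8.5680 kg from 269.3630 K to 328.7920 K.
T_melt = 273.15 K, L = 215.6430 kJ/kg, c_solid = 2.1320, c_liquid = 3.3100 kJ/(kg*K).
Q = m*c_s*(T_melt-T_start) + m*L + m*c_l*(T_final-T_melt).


Q1 (sensible, solid) = 8.5680 * 2.1320 * 3.7870 = 69.1770 kJ
Q2 (latent) = 8.5680 * 215.6430 = 1847.6292 kJ
Q3 (sensible, liquid) = 8.5680 * 3.3100 * 55.6420 = 1578.0116 kJ
Q_total = 3494.8178 kJ

3494.8178 kJ


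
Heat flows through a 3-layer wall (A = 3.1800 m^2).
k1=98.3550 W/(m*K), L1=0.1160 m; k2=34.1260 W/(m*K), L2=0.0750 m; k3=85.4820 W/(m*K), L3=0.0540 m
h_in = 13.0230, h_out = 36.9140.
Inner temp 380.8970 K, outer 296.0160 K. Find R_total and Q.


R_conv_in = 1/(13.0230*3.1800) = 0.0241
R_1 = 0.1160/(98.3550*3.1800) = 0.0004
R_2 = 0.0750/(34.1260*3.1800) = 0.0007
R_3 = 0.0540/(85.4820*3.1800) = 0.0002
R_conv_out = 1/(36.9140*3.1800) = 0.0085
R_total = 0.0339 K/W
Q = 84.8810 / 0.0339 = 2501.9133 W

R_total = 0.0339 K/W, Q = 2501.9133 W


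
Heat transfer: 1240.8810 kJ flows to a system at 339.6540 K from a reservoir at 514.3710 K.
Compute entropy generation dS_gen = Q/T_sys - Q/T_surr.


dS_sys = 1240.8810/339.6540 = 3.6534 kJ/K
dS_surr = -1240.8810/514.3710 = -2.4124 kJ/K
dS_gen = 3.6534 - 2.4124 = 1.2409 kJ/K (irreversible)

dS_gen = 1.2409 kJ/K, irreversible


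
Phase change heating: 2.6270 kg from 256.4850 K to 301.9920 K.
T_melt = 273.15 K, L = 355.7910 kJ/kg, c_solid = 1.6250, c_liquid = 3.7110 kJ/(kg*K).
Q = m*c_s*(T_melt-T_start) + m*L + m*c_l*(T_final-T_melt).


Q1 (sensible, solid) = 2.6270 * 1.6250 * 16.6650 = 71.1408 kJ
Q2 (latent) = 2.6270 * 355.7910 = 934.6630 kJ
Q3 (sensible, liquid) = 2.6270 * 3.7110 * 28.8420 = 281.1748 kJ
Q_total = 1286.9786 kJ

1286.9786 kJ


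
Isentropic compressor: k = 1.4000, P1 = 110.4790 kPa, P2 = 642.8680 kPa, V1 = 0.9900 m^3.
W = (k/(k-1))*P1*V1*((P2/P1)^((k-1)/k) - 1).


(k-1)/k = 0.2857
(P2/P1)^exp = 1.6540
W = 3.5000 * 110.4790 * 0.9900 * (1.6540 - 1) = 250.3442 kJ

250.3442 kJ


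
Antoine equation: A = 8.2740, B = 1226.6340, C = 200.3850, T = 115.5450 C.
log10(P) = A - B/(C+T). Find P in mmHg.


C+T = 315.9300
B/(C+T) = 3.8826
log10(P) = 8.2740 - 3.8826 = 4.3914
P = 10^4.3914 = 24625.5967 mmHg

24625.5967 mmHg


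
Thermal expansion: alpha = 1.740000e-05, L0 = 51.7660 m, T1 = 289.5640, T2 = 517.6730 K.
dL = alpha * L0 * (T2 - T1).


dT = 228.1090 K
dL = 1.740000e-05 * 51.7660 * 228.1090 = 0.205464 m
L_final = 51.971464 m

dL = 0.205464 m


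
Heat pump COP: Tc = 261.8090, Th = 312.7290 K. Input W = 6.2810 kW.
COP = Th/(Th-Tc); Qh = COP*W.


COP = 312.7290 / 50.9200 = 6.1416
Qh = 6.1416 * 6.2810 = 38.5752 kW

COP = 6.1416, Qh = 38.5752 kW


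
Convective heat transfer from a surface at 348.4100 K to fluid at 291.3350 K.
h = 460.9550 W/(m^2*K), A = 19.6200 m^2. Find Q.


dT = 57.0750 K
Q = 460.9550 * 19.6200 * 57.0750 = 516182.7100 W

516182.7100 W


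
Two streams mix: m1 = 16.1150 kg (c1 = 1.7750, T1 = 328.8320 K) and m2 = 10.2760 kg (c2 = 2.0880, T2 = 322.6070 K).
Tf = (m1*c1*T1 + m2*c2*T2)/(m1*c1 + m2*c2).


num = 16327.9003
den = 50.0604
Tf = 326.1639 K

326.1639 K


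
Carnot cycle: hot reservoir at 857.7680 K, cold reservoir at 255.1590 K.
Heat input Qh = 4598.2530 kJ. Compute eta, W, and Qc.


eta = 1 - 255.1590/857.7680 = 0.7025
W = 0.7025 * 4598.2530 = 3230.4174 kJ
Qc = 4598.2530 - 3230.4174 = 1367.8356 kJ

eta = 70.2531%, W = 3230.4174 kJ, Qc = 1367.8356 kJ


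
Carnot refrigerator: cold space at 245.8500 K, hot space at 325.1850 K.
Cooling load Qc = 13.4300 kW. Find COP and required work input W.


COP = 245.8500 / 79.3350 = 3.0989
W = 13.4300 / 3.0989 = 4.3338 kW

COP = 3.0989, W = 4.3338 kW


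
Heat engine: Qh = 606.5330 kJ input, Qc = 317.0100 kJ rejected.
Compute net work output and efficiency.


W = 606.5330 - 317.0100 = 289.5230 kJ
eta = 289.5230 / 606.5330 = 0.4773 = 47.7341%

W = 289.5230 kJ, eta = 47.7341%


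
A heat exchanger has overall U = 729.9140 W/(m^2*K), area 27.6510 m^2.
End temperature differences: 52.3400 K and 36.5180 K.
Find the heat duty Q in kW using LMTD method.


LMTD = 43.9554 K
Q = 729.9140 * 27.6510 * 43.9554 = 887145.7425 W = 887.1457 kW

887.1457 kW


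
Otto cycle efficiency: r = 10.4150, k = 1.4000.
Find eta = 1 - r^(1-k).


r^(k-1) = 2.5531
eta = 1 - 1/2.5531 = 0.6083 = 60.8316%

60.8316%


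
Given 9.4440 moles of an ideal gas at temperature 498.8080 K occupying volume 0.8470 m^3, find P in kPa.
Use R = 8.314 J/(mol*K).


P = nRT/V = 9.4440 * 8.314 * 498.8080 / 0.8470
= 39165.1152 / 0.8470 = 46239.8055 Pa = 46.2398 kPa

46.2398 kPa


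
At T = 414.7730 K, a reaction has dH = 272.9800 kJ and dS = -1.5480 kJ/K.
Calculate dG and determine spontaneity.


T*dS = 414.7730 * -1.5480 = -642.0686 kJ
dG = 272.9800 + 642.0686 = 915.0486 kJ (non-spontaneous)

dG = 915.0486 kJ, non-spontaneous


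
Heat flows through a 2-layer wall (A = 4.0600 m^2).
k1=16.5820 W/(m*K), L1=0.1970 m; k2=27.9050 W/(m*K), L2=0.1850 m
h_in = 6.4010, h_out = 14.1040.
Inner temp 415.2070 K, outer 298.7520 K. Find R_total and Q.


R_conv_in = 1/(6.4010*4.0600) = 0.0385
R_1 = 0.1970/(16.5820*4.0600) = 0.0029
R_2 = 0.1850/(27.9050*4.0600) = 0.0016
R_conv_out = 1/(14.1040*4.0600) = 0.0175
R_total = 0.0605 K/W
Q = 116.4550 / 0.0605 = 1924.8177 W

R_total = 0.0605 K/W, Q = 1924.8177 W


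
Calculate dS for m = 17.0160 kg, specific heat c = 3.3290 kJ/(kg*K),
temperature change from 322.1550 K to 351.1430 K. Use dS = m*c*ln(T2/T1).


T2/T1 = 1.0900
ln(T2/T1) = 0.0862
dS = 17.0160 * 3.3290 * 0.0862 = 4.8807 kJ/K

4.8807 kJ/K


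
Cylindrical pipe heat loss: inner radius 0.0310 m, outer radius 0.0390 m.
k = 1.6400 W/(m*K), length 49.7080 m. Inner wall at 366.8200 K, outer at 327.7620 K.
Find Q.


dT = 39.0580 K
ln(ro/ri) = 0.2296
Q = 2*pi*1.6400*49.7080*39.0580 / 0.2296 = 87143.7953 W

87143.7953 W


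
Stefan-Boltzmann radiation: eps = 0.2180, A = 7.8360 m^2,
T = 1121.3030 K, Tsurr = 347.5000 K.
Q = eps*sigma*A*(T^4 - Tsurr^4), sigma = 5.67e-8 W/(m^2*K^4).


T^4 = 1.5809e+12
Tsurr^4 = 1.4582e+10
Q = 0.2180 * 5.67e-8 * 7.8360 * 1.5663e+12 = 151705.4977 W

151705.4977 W


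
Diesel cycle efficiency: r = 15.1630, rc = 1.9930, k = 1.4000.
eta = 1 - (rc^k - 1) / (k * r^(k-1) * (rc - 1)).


r^(k-1) = 2.9670
rc^k = 2.6261
eta = 0.6058 = 60.5766%

60.5766%


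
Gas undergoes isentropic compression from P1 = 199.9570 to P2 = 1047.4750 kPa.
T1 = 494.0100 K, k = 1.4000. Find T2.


(k-1)/k = 0.2857
(P2/P1)^exp = 1.6050
T2 = 494.0100 * 1.6050 = 792.9092 K

792.9092 K


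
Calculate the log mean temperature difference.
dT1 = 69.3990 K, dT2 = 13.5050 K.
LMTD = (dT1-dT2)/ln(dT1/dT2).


dT1/dT2 = 5.1388
ln(dT1/dT2) = 1.6368
LMTD = 55.8940 / 1.6368 = 34.1481 K

34.1481 K


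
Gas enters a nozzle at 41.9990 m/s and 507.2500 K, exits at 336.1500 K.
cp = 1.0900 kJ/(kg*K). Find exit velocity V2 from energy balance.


dT = 171.1000 K
2*cp*1000*dT = 372998.0000
V1^2 = 1763.9160
V2 = sqrt(374761.9160) = 612.1780 m/s

612.1780 m/s


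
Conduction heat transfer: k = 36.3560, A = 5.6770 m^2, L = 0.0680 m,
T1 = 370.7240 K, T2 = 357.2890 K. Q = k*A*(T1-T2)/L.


dT = 13.4350 K
Q = 36.3560 * 5.6770 * 13.4350 / 0.0680 = 40777.7958 W

40777.7958 W


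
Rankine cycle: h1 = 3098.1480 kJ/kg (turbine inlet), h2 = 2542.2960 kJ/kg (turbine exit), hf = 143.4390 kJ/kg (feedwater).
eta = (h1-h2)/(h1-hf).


W = 555.8520 kJ/kg
Q_in = 2954.7090 kJ/kg
eta = 0.1881 = 18.8124%

eta = 18.8124%


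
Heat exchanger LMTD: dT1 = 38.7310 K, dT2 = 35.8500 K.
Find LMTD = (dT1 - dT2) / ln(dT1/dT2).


dT1/dT2 = 1.0804
ln(dT1/dT2) = 0.0773
LMTD = 2.8810 / 0.0773 = 37.2719 K

37.2719 K


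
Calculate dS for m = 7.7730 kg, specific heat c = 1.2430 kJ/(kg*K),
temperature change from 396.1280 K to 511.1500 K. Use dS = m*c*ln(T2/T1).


T2/T1 = 1.2904
ln(T2/T1) = 0.2549
dS = 7.7730 * 1.2430 * 0.2549 = 2.4631 kJ/K

2.4631 kJ/K


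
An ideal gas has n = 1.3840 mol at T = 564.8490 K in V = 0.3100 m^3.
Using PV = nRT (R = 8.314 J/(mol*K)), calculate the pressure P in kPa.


P = nRT/V = 1.3840 * 8.314 * 564.8490 / 0.3100
= 6499.4779 / 0.3100 = 20966.0579 Pa = 20.9661 kPa

20.9661 kPa


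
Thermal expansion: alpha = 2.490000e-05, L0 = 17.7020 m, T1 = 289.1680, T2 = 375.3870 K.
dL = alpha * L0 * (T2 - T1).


dT = 86.2190 K
dL = 2.490000e-05 * 17.7020 * 86.2190 = 0.038004 m
L_final = 17.740004 m

dL = 0.038004 m


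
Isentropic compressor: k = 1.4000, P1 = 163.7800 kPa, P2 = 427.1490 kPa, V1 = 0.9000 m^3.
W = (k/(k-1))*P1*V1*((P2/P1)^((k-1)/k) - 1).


(k-1)/k = 0.2857
(P2/P1)^exp = 1.3151
W = 3.5000 * 163.7800 * 0.9000 * (1.3151 - 1) = 162.5457 kJ

162.5457 kJ


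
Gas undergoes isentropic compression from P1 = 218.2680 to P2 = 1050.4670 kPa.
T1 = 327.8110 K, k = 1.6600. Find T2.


(k-1)/k = 0.3976
(P2/P1)^exp = 1.8677
T2 = 327.8110 * 1.8677 = 612.2604 K

612.2604 K


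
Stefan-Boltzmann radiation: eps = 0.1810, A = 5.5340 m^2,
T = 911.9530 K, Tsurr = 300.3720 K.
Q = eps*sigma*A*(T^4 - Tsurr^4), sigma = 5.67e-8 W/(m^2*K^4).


T^4 = 6.9166e+11
Tsurr^4 = 8.1403e+09
Q = 0.1810 * 5.67e-8 * 5.5340 * 6.8352e+11 = 38819.4151 W

38819.4151 W


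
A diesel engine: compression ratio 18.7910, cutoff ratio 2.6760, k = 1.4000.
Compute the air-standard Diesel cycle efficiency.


r^(k-1) = 3.2328
rc^k = 3.9672
eta = 0.6088 = 60.8835%

60.8835%


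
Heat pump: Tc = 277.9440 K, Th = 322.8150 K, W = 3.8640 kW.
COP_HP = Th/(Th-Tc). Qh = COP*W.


COP = 322.8150 / 44.8710 = 7.1943
Qh = 7.1943 * 3.8640 = 27.7987 kW

COP = 7.1943, Qh = 27.7987 kW


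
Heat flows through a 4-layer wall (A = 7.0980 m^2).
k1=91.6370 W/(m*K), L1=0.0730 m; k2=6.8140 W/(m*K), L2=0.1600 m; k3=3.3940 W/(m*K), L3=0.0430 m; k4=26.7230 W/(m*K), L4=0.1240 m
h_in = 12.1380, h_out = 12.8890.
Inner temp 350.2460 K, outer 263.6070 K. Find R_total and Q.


R_conv_in = 1/(12.1380*7.0980) = 0.0116
R_1 = 0.0730/(91.6370*7.0980) = 0.0001
R_2 = 0.1600/(6.8140*7.0980) = 0.0033
R_3 = 0.0430/(3.3940*7.0980) = 0.0018
R_4 = 0.1240/(26.7230*7.0980) = 0.0007
R_conv_out = 1/(12.8890*7.0980) = 0.0109
R_total = 0.0284 K/W
Q = 86.6390 / 0.0284 = 3051.0393 W

R_total = 0.0284 K/W, Q = 3051.0393 W


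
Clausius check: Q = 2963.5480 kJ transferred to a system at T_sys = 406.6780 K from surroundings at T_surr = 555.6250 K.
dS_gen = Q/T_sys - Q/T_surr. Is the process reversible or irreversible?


dS_sys = 2963.5480/406.6780 = 7.2872 kJ/K
dS_surr = -2963.5480/555.6250 = -5.3337 kJ/K
dS_gen = 7.2872 - 5.3337 = 1.9535 kJ/K (irreversible)

dS_gen = 1.9535 kJ/K, irreversible


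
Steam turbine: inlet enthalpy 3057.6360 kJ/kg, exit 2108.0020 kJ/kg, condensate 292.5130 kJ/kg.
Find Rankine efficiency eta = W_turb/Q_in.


W = 949.6340 kJ/kg
Q_in = 2765.1230 kJ/kg
eta = 0.3434 = 34.3433%

eta = 34.3433%


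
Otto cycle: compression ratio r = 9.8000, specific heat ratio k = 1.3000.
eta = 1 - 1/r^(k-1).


r^(k-1) = 1.9832
eta = 1 - 1/1.9832 = 0.4958 = 49.5766%

49.5766%


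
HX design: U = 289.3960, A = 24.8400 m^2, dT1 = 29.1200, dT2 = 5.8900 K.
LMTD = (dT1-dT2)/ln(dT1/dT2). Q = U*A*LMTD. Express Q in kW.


LMTD = 14.5354 K
Q = 289.3960 * 24.8400 * 14.5354 = 104488.9973 W = 104.4890 kW

104.4890 kW


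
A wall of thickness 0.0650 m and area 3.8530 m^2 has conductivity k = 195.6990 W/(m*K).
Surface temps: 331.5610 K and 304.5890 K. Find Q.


dT = 26.9720 K
Q = 195.6990 * 3.8530 * 26.9720 / 0.0650 = 312886.9212 W

312886.9212 W


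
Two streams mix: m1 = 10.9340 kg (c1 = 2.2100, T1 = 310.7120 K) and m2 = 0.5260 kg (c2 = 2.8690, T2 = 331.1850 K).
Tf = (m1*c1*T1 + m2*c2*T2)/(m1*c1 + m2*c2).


num = 8007.8776
den = 25.6732
Tf = 311.9154 K

311.9154 K


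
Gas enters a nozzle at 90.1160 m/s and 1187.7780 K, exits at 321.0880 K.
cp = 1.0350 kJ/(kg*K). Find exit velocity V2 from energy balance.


dT = 866.6900 K
2*cp*1000*dT = 1794048.3000
V1^2 = 8120.8935
V2 = sqrt(1802169.1935) = 1342.4490 m/s

1342.4490 m/s


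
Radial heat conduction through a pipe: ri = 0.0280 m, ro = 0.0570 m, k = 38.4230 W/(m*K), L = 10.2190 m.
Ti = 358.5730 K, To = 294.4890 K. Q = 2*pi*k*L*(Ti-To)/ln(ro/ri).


dT = 64.0840 K
ln(ro/ri) = 0.7108
Q = 2*pi*38.4230*10.2190*64.0840 / 0.7108 = 222409.4127 W

222409.4127 W


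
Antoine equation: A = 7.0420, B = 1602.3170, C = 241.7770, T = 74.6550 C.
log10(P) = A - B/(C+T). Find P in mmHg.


C+T = 316.4320
B/(C+T) = 5.0637
log10(P) = 7.0420 - 5.0637 = 1.9783
P = 10^1.9783 = 95.1260 mmHg

95.1260 mmHg


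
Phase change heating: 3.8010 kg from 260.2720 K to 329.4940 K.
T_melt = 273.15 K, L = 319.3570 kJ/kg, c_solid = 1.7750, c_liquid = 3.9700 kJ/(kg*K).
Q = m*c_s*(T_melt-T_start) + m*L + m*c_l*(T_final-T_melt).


Q1 (sensible, solid) = 3.8010 * 1.7750 * 12.8780 = 86.8850 kJ
Q2 (latent) = 3.8010 * 319.3570 = 1213.8760 kJ
Q3 (sensible, liquid) = 3.8010 * 3.9700 * 56.3440 = 850.2293 kJ
Q_total = 2150.9902 kJ

2150.9902 kJ


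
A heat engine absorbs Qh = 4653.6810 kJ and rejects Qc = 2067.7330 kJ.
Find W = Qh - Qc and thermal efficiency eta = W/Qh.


W = 4653.6810 - 2067.7330 = 2585.9480 kJ
eta = 2585.9480 / 4653.6810 = 0.5557 = 55.5678%

W = 2585.9480 kJ, eta = 55.5678%


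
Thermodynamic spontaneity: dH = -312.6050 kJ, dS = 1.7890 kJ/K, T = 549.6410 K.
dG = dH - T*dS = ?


T*dS = 549.6410 * 1.7890 = 983.3077 kJ
dG = -312.6050 - 983.3077 = -1295.9127 kJ (spontaneous)

dG = -1295.9127 kJ, spontaneous


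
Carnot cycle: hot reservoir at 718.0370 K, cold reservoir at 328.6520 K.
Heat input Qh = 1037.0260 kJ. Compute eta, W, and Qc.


eta = 1 - 328.6520/718.0370 = 0.5423
W = 0.5423 * 1037.0260 = 562.3699 kJ
Qc = 1037.0260 - 562.3699 = 474.6561 kJ

eta = 54.2291%, W = 562.3699 kJ, Qc = 474.6561 kJ


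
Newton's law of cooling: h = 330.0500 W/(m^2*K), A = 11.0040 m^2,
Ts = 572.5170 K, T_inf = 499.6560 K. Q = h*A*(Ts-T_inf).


dT = 72.8610 K
Q = 330.0500 * 11.0040 * 72.8610 = 264621.6946 W

264621.6946 W


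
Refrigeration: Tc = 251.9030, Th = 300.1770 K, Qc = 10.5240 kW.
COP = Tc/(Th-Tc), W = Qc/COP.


COP = 251.9030 / 48.2740 = 5.2182
W = 10.5240 / 5.2182 = 2.0168 kW

COP = 5.2182, W = 2.0168 kW


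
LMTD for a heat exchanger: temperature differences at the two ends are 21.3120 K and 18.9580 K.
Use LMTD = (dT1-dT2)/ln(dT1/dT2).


dT1/dT2 = 1.1242
ln(dT1/dT2) = 0.1170
LMTD = 2.3540 / 0.1170 = 20.1120 K

20.1120 K


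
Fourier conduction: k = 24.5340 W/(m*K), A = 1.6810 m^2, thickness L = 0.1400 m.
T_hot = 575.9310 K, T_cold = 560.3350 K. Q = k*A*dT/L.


dT = 15.5960 K
Q = 24.5340 * 1.6810 * 15.5960 / 0.1400 = 4594.3203 W

4594.3203 W


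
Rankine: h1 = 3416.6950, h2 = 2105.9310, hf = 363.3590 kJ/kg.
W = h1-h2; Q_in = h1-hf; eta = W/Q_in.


W = 1310.7640 kJ/kg
Q_in = 3053.3360 kJ/kg
eta = 0.4293 = 42.9289%

eta = 42.9289%


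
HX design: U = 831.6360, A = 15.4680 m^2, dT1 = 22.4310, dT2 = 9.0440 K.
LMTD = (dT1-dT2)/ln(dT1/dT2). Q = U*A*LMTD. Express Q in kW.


LMTD = 14.7378 K
Q = 831.6360 * 15.4680 * 14.7378 = 189583.7599 W = 189.5838 kW

189.5838 kW


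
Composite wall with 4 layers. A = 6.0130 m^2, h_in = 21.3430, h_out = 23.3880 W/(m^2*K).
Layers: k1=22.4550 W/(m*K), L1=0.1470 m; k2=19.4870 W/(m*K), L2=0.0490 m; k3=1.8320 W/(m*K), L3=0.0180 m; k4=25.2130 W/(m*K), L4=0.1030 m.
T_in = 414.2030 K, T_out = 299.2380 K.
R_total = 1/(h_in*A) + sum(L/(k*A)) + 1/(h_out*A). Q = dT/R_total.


R_conv_in = 1/(21.3430*6.0130) = 0.0078
R_1 = 0.1470/(22.4550*6.0130) = 0.0011
R_2 = 0.0490/(19.4870*6.0130) = 0.0004
R_3 = 0.0180/(1.8320*6.0130) = 0.0016
R_4 = 0.1030/(25.2130*6.0130) = 0.0007
R_conv_out = 1/(23.3880*6.0130) = 0.0071
R_total = 0.0187 K/W
Q = 114.9650 / 0.0187 = 6140.2659 W

R_total = 0.0187 K/W, Q = 6140.2659 W


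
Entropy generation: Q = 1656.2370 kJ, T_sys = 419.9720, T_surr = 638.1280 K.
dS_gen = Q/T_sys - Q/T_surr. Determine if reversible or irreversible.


dS_sys = 1656.2370/419.9720 = 3.9437 kJ/K
dS_surr = -1656.2370/638.1280 = -2.5955 kJ/K
dS_gen = 3.9437 - 2.5955 = 1.3482 kJ/K (irreversible)

dS_gen = 1.3482 kJ/K, irreversible


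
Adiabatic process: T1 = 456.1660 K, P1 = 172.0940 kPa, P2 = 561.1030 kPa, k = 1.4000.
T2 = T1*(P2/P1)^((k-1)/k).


(k-1)/k = 0.2857
(P2/P1)^exp = 1.4017
T2 = 456.1660 * 1.4017 = 639.4012 K

639.4012 K


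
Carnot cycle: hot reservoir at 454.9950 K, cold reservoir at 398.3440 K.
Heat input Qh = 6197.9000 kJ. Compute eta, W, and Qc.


eta = 1 - 398.3440/454.9950 = 0.1245
W = 0.1245 * 6197.9000 = 771.6947 kJ
Qc = 6197.9000 - 771.6947 = 5426.2053 kJ

eta = 12.4509%, W = 771.6947 kJ, Qc = 5426.2053 kJ


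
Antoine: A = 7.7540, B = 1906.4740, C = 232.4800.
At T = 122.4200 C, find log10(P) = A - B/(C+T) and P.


C+T = 354.9000
B/(C+T) = 5.3719
log10(P) = 7.7540 - 5.3719 = 2.3821
P = 10^2.3821 = 241.0669 mmHg

241.0669 mmHg


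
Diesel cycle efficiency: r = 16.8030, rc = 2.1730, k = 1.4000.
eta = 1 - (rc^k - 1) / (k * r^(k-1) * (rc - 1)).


r^(k-1) = 3.0914
rc^k = 2.9640
eta = 0.6131 = 61.3127%

61.3127%


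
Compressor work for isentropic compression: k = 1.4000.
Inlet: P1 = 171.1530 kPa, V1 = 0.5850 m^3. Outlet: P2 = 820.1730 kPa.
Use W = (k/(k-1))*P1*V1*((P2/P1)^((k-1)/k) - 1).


(k-1)/k = 0.2857
(P2/P1)^exp = 1.5647
W = 3.5000 * 171.1530 * 0.5850 * (1.5647 - 1) = 197.8955 kJ

197.8955 kJ


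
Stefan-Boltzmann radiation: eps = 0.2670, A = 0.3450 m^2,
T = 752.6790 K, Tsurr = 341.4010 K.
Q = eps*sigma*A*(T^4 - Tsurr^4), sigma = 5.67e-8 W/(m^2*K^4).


T^4 = 3.2095e+11
Tsurr^4 = 1.3585e+10
Q = 0.2670 * 5.67e-8 * 0.3450 * 3.0737e+11 = 1605.3501 W

1605.3501 W


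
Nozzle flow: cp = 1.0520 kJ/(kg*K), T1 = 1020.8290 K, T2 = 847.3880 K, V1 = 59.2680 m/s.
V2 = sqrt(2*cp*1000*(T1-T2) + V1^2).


dT = 173.4410 K
2*cp*1000*dT = 364919.8640
V1^2 = 3512.6958
V2 = sqrt(368432.5598) = 606.9865 m/s

606.9865 m/s


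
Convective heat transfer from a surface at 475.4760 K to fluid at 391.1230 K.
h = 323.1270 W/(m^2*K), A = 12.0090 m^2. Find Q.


dT = 84.3530 K
Q = 323.1270 * 12.0090 * 84.3530 = 327326.0926 W

327326.0926 W


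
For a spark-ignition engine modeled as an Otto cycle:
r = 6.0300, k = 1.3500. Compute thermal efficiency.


r^(k-1) = 1.8755
eta = 1 - 1/1.8755 = 0.4668 = 46.6801%

46.6801%


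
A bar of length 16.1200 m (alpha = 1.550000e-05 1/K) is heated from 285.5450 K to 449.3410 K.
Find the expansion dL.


dT = 163.7960 K
dL = 1.550000e-05 * 16.1200 * 163.7960 = 0.040926 m
L_final = 16.160926 m

dL = 0.040926 m


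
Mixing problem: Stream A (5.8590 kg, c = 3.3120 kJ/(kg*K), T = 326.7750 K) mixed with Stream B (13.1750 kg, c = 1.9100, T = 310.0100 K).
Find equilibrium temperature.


num = 14142.2406
den = 44.5693
Tf = 317.3093 K

317.3093 K


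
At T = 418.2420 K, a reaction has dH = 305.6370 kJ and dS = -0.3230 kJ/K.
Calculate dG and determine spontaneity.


T*dS = 418.2420 * -0.3230 = -135.0922 kJ
dG = 305.6370 + 135.0922 = 440.7292 kJ (non-spontaneous)

dG = 440.7292 kJ, non-spontaneous


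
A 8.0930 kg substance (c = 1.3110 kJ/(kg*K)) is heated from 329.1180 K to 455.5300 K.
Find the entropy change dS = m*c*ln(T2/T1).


T2/T1 = 1.3841
ln(T2/T1) = 0.3250
dS = 8.0930 * 1.3110 * 0.3250 = 3.4487 kJ/K

3.4487 kJ/K


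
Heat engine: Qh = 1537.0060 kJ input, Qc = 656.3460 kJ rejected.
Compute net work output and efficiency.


W = 1537.0060 - 656.3460 = 880.6600 kJ
eta = 880.6600 / 1537.0060 = 0.5730 = 57.2971%

W = 880.6600 kJ, eta = 57.2971%


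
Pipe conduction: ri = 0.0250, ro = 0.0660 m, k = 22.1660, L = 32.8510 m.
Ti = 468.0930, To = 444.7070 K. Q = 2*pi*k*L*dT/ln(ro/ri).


dT = 23.3860 K
ln(ro/ri) = 0.9708
Q = 2*pi*22.1660*32.8510*23.3860 / 0.9708 = 110217.7144 W

110217.7144 W


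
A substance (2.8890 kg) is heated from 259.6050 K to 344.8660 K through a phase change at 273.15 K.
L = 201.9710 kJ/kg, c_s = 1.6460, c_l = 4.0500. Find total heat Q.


Q1 (sensible, solid) = 2.8890 * 1.6460 * 13.5450 = 64.4105 kJ
Q2 (latent) = 2.8890 * 201.9710 = 583.4942 kJ
Q3 (sensible, liquid) = 2.8890 * 4.0500 * 71.7160 = 839.1095 kJ
Q_total = 1487.0141 kJ

1487.0141 kJ


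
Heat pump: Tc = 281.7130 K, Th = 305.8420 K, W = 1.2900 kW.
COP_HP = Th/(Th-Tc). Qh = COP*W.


COP = 305.8420 / 24.1290 = 12.6753
Qh = 12.6753 * 1.2900 = 16.3511 kW

COP = 12.6753, Qh = 16.3511 kW


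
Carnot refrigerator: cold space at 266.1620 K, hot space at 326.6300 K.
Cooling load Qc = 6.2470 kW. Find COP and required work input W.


COP = 266.1620 / 60.4680 = 4.4017
W = 6.2470 / 4.4017 = 1.4192 kW

COP = 4.4017, W = 1.4192 kW


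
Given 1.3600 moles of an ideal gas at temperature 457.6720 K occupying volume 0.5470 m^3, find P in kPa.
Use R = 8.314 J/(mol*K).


P = nRT/V = 1.3600 * 8.314 * 457.6720 / 0.5470
= 5174.9156 / 0.5470 = 9460.5404 Pa = 9.4605 kPa

9.4605 kPa


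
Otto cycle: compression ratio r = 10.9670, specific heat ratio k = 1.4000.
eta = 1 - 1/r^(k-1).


r^(k-1) = 2.6064
eta = 1 - 1/2.6064 = 0.6163 = 61.6324%

61.6324%


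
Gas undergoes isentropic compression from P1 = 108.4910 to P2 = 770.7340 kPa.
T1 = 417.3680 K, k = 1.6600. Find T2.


(k-1)/k = 0.3976
(P2/P1)^exp = 2.1805
T2 = 417.3680 * 2.1805 = 910.0634 K

910.0634 K


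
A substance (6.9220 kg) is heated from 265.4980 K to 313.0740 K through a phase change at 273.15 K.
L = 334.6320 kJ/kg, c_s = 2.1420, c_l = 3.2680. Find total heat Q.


Q1 (sensible, solid) = 6.9220 * 2.1420 * 7.6520 = 113.4556 kJ
Q2 (latent) = 6.9220 * 334.6320 = 2316.3227 kJ
Q3 (sensible, liquid) = 6.9220 * 3.2680 * 39.9240 = 903.1246 kJ
Q_total = 3332.9030 kJ

3332.9030 kJ


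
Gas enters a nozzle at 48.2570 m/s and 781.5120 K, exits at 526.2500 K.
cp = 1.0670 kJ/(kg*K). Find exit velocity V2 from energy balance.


dT = 255.2620 K
2*cp*1000*dT = 544729.1080
V1^2 = 2328.7380
V2 = sqrt(547057.8460) = 739.6336 m/s

739.6336 m/s


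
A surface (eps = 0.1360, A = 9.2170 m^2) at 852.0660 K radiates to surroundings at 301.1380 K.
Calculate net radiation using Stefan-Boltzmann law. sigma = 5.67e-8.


T^4 = 5.2710e+11
Tsurr^4 = 8.2236e+09
Q = 0.1360 * 5.67e-8 * 9.2170 * 5.1888e+11 = 36878.6823 W

36878.6823 W


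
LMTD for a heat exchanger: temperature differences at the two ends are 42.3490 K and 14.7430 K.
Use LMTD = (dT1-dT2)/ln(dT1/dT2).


dT1/dT2 = 2.8725
ln(dT1/dT2) = 1.0552
LMTD = 27.6060 / 1.0552 = 26.1624 K

26.1624 K


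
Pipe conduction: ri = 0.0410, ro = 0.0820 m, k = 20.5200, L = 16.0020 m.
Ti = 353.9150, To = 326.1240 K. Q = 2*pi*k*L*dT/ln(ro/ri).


dT = 27.7910 K
ln(ro/ri) = 0.6931
Q = 2*pi*20.5200*16.0020*27.7910 / 0.6931 = 82719.9387 W

82719.9387 W


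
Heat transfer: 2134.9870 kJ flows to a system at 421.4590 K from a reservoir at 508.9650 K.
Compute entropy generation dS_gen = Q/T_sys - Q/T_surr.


dS_sys = 2134.9870/421.4590 = 5.0657 kJ/K
dS_surr = -2134.9870/508.9650 = -4.1948 kJ/K
dS_gen = 5.0657 - 4.1948 = 0.8709 kJ/K (irreversible)

dS_gen = 0.8709 kJ/K, irreversible


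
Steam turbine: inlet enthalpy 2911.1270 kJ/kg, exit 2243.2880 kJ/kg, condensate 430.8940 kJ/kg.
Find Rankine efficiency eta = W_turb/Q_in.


W = 667.8390 kJ/kg
Q_in = 2480.2330 kJ/kg
eta = 0.2693 = 26.9265%

eta = 26.9265%


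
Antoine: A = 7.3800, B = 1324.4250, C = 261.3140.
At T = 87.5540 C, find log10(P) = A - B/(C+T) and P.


C+T = 348.8680
B/(C+T) = 3.7963
log10(P) = 7.3800 - 3.7963 = 3.5837
P = 10^3.5837 = 3833.9822 mmHg

3833.9822 mmHg


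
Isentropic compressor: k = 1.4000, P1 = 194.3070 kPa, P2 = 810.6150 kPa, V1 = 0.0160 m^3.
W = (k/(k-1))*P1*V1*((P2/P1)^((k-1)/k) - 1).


(k-1)/k = 0.2857
(P2/P1)^exp = 1.5040
W = 3.5000 * 194.3070 * 0.0160 * (1.5040 - 1) = 5.4837 kJ

5.4837 kJ


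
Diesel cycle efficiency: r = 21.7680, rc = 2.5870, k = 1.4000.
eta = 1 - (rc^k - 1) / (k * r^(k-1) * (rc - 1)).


r^(k-1) = 3.4287
rc^k = 3.7837
eta = 0.6346 = 63.4584%

63.4584%


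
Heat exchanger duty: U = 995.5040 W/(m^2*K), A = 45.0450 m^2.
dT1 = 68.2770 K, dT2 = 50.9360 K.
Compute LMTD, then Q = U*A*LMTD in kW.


LMTD = 59.1837 K
Q = 995.5040 * 45.0450 * 59.1837 = 2653943.3349 W = 2653.9433 kW

2653.9433 kW


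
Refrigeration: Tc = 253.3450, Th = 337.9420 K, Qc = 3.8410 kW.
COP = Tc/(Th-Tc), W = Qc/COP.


COP = 253.3450 / 84.5970 = 2.9947
W = 3.8410 / 2.9947 = 1.2826 kW

COP = 2.9947, W = 1.2826 kW


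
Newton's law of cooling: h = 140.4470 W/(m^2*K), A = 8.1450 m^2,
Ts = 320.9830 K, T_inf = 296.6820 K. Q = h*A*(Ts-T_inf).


dT = 24.3010 K
Q = 140.4470 * 8.1450 * 24.3010 = 27798.9057 W

27798.9057 W


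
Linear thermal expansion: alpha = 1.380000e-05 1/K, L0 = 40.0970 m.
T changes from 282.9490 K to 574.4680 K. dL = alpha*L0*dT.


dT = 291.5190 K
dL = 1.380000e-05 * 40.0970 * 291.5190 = 0.161309 m
L_final = 40.258309 m

dL = 0.161309 m


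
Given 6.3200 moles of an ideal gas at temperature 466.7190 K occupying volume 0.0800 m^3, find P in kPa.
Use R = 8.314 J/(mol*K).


P = nRT/V = 6.3200 * 8.314 * 466.7190 / 0.0800
= 24523.5072 / 0.0800 = 306543.8395 Pa = 306.5438 kPa

306.5438 kPa


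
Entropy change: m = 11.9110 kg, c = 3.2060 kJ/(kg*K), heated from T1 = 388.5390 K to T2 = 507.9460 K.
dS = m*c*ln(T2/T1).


T2/T1 = 1.3073
ln(T2/T1) = 0.2680
dS = 11.9110 * 3.2060 * 0.2680 = 10.2333 kJ/K

10.2333 kJ/K


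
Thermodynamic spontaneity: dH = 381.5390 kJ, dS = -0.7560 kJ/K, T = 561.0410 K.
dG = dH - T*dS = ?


T*dS = 561.0410 * -0.7560 = -424.1470 kJ
dG = 381.5390 + 424.1470 = 805.6860 kJ (non-spontaneous)

dG = 805.6860 kJ, non-spontaneous


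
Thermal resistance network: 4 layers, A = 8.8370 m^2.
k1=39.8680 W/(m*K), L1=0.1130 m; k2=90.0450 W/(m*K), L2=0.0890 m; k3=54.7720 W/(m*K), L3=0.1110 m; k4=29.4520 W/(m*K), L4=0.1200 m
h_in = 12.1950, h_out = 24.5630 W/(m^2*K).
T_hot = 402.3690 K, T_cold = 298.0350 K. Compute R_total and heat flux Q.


R_conv_in = 1/(12.1950*8.8370) = 0.0093
R_1 = 0.1130/(39.8680*8.8370) = 0.0003
R_2 = 0.0890/(90.0450*8.8370) = 0.0001
R_3 = 0.1110/(54.7720*8.8370) = 0.0002
R_4 = 0.1200/(29.4520*8.8370) = 0.0005
R_conv_out = 1/(24.5630*8.8370) = 0.0046
R_total = 0.0150 K/W
Q = 104.3340 / 0.0150 = 6951.3409 W

R_total = 0.0150 K/W, Q = 6951.3409 W


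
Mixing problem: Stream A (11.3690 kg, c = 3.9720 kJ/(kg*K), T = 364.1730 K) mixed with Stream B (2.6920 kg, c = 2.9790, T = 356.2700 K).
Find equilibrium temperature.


num = 19302.2993
den = 53.1771
Tf = 362.9812 K

362.9812 K


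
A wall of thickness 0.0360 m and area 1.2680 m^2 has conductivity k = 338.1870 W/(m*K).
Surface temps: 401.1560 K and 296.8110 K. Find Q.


dT = 104.3450 K
Q = 338.1870 * 1.2680 * 104.3450 / 0.0360 = 1242926.0930 W

1242926.0930 W


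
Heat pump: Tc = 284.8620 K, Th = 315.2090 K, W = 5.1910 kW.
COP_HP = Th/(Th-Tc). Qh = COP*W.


COP = 315.2090 / 30.3470 = 10.3868
Qh = 10.3868 * 5.1910 = 53.9180 kW

COP = 10.3868, Qh = 53.9180 kW


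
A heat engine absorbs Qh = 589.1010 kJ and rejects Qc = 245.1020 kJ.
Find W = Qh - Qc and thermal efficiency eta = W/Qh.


W = 589.1010 - 245.1020 = 343.9990 kJ
eta = 343.9990 / 589.1010 = 0.5839 = 58.3939%

W = 343.9990 kJ, eta = 58.3939%


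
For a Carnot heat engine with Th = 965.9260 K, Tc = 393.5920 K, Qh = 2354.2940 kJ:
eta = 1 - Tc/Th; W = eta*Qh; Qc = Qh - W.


eta = 1 - 393.5920/965.9260 = 0.5925
W = 0.5925 * 2354.2940 = 1394.9749 kJ
Qc = 2354.2940 - 1394.9749 = 959.3191 kJ

eta = 59.2524%, W = 1394.9749 kJ, Qc = 959.3191 kJ


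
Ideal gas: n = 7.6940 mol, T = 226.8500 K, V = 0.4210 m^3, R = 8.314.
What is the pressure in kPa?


P = nRT/V = 7.6940 * 8.314 * 226.8500 / 0.4210
= 14511.1217 / 0.4210 = 34468.2227 Pa = 34.4682 kPa

34.4682 kPa


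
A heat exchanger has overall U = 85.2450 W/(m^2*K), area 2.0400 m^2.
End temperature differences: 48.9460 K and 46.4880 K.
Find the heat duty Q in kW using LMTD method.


LMTD = 47.7064 K
Q = 85.2450 * 2.0400 * 47.7064 = 8296.1415 W = 8.2961 kW

8.2961 kW


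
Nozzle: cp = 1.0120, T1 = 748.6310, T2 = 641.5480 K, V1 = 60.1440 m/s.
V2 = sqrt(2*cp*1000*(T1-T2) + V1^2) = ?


dT = 107.0830 K
2*cp*1000*dT = 216735.9920
V1^2 = 3617.3007
V2 = sqrt(220353.2927) = 469.4180 m/s

469.4180 m/s


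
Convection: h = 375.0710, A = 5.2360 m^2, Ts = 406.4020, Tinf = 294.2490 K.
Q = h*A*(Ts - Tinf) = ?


dT = 112.1530 K
Q = 375.0710 * 5.2360 * 112.1530 = 220254.1091 W

220254.1091 W


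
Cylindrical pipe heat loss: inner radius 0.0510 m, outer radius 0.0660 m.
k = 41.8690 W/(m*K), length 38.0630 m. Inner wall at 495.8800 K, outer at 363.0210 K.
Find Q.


dT = 132.8590 K
ln(ro/ri) = 0.2578
Q = 2*pi*41.8690*38.0630*132.8590 / 0.2578 = 5159819.4185 W

5159819.4185 W


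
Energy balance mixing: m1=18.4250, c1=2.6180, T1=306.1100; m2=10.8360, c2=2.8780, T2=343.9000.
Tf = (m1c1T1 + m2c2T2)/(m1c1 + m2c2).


num = 25490.5891
den = 79.4227
Tf = 320.9486 K

320.9486 K


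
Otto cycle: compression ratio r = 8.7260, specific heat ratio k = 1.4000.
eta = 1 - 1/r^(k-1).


r^(k-1) = 2.3786
eta = 1 - 1/2.3786 = 0.5796 = 57.9589%

57.9589%


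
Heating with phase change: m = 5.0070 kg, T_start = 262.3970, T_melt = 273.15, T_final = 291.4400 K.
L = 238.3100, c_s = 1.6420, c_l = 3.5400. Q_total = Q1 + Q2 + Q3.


Q1 (sensible, solid) = 5.0070 * 1.6420 * 10.7530 = 88.4057 kJ
Q2 (latent) = 5.0070 * 238.3100 = 1193.2182 kJ
Q3 (sensible, liquid) = 5.0070 * 3.5400 * 18.2900 = 324.1862 kJ
Q_total = 1605.8101 kJ

1605.8101 kJ


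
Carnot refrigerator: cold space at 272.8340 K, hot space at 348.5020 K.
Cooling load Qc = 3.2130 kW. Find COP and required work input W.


COP = 272.8340 / 75.6680 = 3.6057
W = 3.2130 / 3.6057 = 0.8911 kW

COP = 3.6057, W = 0.8911 kW


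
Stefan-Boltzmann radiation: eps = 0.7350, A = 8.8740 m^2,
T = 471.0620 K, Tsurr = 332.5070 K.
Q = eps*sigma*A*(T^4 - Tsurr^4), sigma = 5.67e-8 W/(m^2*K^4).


T^4 = 4.9239e+10
Tsurr^4 = 1.2224e+10
Q = 0.7350 * 5.67e-8 * 8.8740 * 3.7016e+10 = 13689.1035 W

13689.1035 W


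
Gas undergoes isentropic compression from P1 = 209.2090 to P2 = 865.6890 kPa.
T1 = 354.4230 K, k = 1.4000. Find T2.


(k-1)/k = 0.2857
(P2/P1)^exp = 1.5005
T2 = 354.4230 * 1.5005 = 531.7962 K

531.7962 K


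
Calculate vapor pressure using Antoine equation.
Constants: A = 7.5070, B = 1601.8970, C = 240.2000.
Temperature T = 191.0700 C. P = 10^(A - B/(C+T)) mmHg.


C+T = 431.2700
B/(C+T) = 3.7144
log10(P) = 7.5070 - 3.7144 = 3.7926
P = 10^3.7926 = 6203.3815 mmHg

6203.3815 mmHg


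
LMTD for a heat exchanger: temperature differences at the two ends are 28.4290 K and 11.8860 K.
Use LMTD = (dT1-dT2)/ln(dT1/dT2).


dT1/dT2 = 2.3918
ln(dT1/dT2) = 0.8720
LMTD = 16.5430 / 0.8720 = 18.9703 K

18.9703 K


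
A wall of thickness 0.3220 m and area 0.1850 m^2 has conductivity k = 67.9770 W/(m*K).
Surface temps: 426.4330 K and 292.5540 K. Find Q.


dT = 133.8790 K
Q = 67.9770 * 0.1850 * 133.8790 / 0.3220 = 5228.6589 W

5228.6589 W


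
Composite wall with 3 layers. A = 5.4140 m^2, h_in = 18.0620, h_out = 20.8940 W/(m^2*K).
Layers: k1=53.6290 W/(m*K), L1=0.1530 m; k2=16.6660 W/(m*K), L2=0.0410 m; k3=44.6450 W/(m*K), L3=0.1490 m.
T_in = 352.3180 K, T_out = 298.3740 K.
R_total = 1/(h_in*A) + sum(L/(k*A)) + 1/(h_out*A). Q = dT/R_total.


R_conv_in = 1/(18.0620*5.4140) = 0.0102
R_1 = 0.1530/(53.6290*5.4140) = 0.0005
R_2 = 0.0410/(16.6660*5.4140) = 0.0005
R_3 = 0.1490/(44.6450*5.4140) = 0.0006
R_conv_out = 1/(20.8940*5.4140) = 0.0088
R_total = 0.0207 K/W
Q = 53.9440 / 0.0207 = 2610.5056 W

R_total = 0.0207 K/W, Q = 2610.5056 W


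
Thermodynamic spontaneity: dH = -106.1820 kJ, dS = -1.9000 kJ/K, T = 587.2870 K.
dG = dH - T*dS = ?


T*dS = 587.2870 * -1.9000 = -1115.8453 kJ
dG = -106.1820 + 1115.8453 = 1009.6633 kJ (non-spontaneous)

dG = 1009.6633 kJ, non-spontaneous


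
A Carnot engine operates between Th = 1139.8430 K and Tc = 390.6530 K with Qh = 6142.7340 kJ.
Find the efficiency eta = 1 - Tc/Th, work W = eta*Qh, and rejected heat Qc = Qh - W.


eta = 1 - 390.6530/1139.8430 = 0.6573
W = 0.6573 * 6142.7340 = 4037.4638 kJ
Qc = 6142.7340 - 4037.4638 = 2105.2702 kJ

eta = 65.7275%, W = 4037.4638 kJ, Qc = 2105.2702 kJ


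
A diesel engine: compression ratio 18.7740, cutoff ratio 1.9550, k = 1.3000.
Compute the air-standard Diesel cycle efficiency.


r^(k-1) = 2.4103
rc^k = 2.3905
eta = 0.5353 = 53.5313%

53.5313%


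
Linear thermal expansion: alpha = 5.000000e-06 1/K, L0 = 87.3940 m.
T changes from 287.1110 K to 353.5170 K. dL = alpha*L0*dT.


dT = 66.4060 K
dL = 5.000000e-06 * 87.3940 * 66.4060 = 0.029017 m
L_final = 87.423017 m

dL = 0.029017 m


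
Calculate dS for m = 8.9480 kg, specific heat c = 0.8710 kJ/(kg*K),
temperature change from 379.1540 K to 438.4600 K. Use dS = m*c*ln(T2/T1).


T2/T1 = 1.1564
ln(T2/T1) = 0.1453
dS = 8.9480 * 0.8710 * 0.1453 = 1.1326 kJ/K

1.1326 kJ/K


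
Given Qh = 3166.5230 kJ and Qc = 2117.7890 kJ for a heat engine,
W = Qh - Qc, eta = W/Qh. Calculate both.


W = 3166.5230 - 2117.7890 = 1048.7340 kJ
eta = 1048.7340 / 3166.5230 = 0.3312 = 33.1194%

W = 1048.7340 kJ, eta = 33.1194%


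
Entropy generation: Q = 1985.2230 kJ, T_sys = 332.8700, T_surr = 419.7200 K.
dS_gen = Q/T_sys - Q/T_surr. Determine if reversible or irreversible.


dS_sys = 1985.2230/332.8700 = 5.9640 kJ/K
dS_surr = -1985.2230/419.7200 = -4.7299 kJ/K
dS_gen = 5.9640 - 4.7299 = 1.2341 kJ/K (irreversible)

dS_gen = 1.2341 kJ/K, irreversible


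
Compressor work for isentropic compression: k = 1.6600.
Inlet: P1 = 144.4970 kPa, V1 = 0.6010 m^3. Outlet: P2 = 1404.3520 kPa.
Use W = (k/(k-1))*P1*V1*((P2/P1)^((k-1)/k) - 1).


(k-1)/k = 0.3976
(P2/P1)^exp = 2.4698
W = 2.5152 * 144.4970 * 0.6010 * (2.4698 - 1) = 321.0440 kJ

321.0440 kJ


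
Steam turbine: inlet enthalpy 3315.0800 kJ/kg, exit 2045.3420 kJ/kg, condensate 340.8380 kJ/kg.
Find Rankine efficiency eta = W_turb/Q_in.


W = 1269.7380 kJ/kg
Q_in = 2974.2420 kJ/kg
eta = 0.4269 = 42.6911%

eta = 42.6911%


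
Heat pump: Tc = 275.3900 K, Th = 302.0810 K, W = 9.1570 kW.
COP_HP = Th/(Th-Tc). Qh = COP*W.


COP = 302.0810 / 26.6910 = 11.3177
Qh = 11.3177 * 9.1570 = 103.6363 kW

COP = 11.3177, Qh = 103.6363 kW


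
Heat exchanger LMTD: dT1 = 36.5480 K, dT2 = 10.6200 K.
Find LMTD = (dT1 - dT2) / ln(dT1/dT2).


dT1/dT2 = 3.4414
ln(dT1/dT2) = 1.2359
LMTD = 25.9280 / 1.2359 = 20.9793 K

20.9793 K


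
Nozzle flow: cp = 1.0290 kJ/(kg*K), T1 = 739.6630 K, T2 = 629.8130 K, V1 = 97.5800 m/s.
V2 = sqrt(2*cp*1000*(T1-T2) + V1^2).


dT = 109.8500 K
2*cp*1000*dT = 226071.3000
V1^2 = 9521.8564
V2 = sqrt(235593.1564) = 485.3794 m/s

485.3794 m/s


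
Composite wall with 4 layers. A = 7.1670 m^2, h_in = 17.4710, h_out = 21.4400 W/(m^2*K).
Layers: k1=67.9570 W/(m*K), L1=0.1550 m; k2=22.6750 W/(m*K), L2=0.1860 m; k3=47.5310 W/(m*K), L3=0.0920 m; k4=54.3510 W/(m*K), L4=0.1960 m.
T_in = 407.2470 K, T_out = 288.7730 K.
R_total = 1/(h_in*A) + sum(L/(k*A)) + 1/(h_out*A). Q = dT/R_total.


R_conv_in = 1/(17.4710*7.1670) = 0.0080
R_1 = 0.1550/(67.9570*7.1670) = 0.0003
R_2 = 0.1860/(22.6750*7.1670) = 0.0011
R_3 = 0.0920/(47.5310*7.1670) = 0.0003
R_4 = 0.1960/(54.3510*7.1670) = 0.0005
R_conv_out = 1/(21.4400*7.1670) = 0.0065
R_total = 0.0167 K/W
Q = 118.4740 / 0.0167 = 7081.4665 W

R_total = 0.0167 K/W, Q = 7081.4665 W


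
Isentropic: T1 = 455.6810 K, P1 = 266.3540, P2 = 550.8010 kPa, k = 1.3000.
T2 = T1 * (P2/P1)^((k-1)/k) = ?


(k-1)/k = 0.2308
(P2/P1)^exp = 1.1825
T2 = 455.6810 * 1.1825 = 538.8611 K

538.8611 K


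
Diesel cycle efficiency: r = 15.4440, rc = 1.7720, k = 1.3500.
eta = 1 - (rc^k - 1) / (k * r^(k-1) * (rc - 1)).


r^(k-1) = 2.6065
rc^k = 2.1648
eta = 0.5712 = 57.1205%

57.1205%


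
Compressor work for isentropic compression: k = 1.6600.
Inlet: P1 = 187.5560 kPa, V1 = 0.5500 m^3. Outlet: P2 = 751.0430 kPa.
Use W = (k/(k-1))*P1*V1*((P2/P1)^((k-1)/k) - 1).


(k-1)/k = 0.3976
(P2/P1)^exp = 1.7360
W = 2.5152 * 187.5560 * 0.5500 * (1.7360 - 1) = 190.9694 kJ

190.9694 kJ


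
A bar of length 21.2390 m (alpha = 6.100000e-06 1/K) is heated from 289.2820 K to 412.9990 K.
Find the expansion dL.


dT = 123.7170 K
dL = 6.100000e-06 * 21.2390 * 123.7170 = 0.016029 m
L_final = 21.255029 m

dL = 0.016029 m


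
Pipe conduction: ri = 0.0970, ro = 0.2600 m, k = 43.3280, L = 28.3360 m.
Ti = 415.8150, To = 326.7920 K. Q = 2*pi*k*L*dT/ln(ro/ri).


dT = 89.0230 K
ln(ro/ri) = 0.9860
Q = 2*pi*43.3280*28.3360*89.0230 / 0.9860 = 696506.6898 W

696506.6898 W


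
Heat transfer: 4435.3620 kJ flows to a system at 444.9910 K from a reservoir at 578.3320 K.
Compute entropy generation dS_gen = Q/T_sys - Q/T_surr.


dS_sys = 4435.3620/444.9910 = 9.9673 kJ/K
dS_surr = -4435.3620/578.3320 = -7.6692 kJ/K
dS_gen = 9.9673 - 7.6692 = 2.2981 kJ/K (irreversible)

dS_gen = 2.2981 kJ/K, irreversible


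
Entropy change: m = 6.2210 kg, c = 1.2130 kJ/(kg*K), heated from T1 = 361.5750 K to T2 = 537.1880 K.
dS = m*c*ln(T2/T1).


T2/T1 = 1.4857
ln(T2/T1) = 0.3959
dS = 6.2210 * 1.2130 * 0.3959 = 2.9873 kJ/K

2.9873 kJ/K


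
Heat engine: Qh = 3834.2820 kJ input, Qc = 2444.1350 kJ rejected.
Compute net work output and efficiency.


W = 3834.2820 - 2444.1350 = 1390.1470 kJ
eta = 1390.1470 / 3834.2820 = 0.3626 = 36.2557%

W = 1390.1470 kJ, eta = 36.2557%


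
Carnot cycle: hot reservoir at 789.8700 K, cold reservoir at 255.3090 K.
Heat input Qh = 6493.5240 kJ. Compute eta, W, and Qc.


eta = 1 - 255.3090/789.8700 = 0.6768
W = 0.6768 * 6493.5240 = 4394.6278 kJ
Qc = 6493.5240 - 4394.6278 = 2098.8962 kJ

eta = 67.6771%, W = 4394.6278 kJ, Qc = 2098.8962 kJ


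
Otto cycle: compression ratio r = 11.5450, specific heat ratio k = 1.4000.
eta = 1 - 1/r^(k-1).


r^(k-1) = 2.6605
eta = 1 - 1/2.6605 = 0.6241 = 62.4126%

62.4126%
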